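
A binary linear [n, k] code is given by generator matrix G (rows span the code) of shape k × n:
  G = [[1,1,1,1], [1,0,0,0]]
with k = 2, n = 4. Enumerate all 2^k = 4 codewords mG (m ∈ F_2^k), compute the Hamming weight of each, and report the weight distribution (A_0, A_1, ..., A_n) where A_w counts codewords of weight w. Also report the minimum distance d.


Weight distribution: A_0 = 1, A_1 = 1, A_3 = 1, A_4 = 1. Minimum distance d = 1.

Enumerate all 2^2 = 4 messages m ∈ F_2^2.
For each, compute codeword c = mG in F_2^4, then tally its weight.
  m = 00 → c = 0000, weight = 0.
  m = 10 → c = 1111, weight = 4.
  m = 01 → c = 1000, weight = 1.
  m = 11 → c = 0111, weight = 3.
Tally weights:
  weight 0: 1 codewords.
  weight 1: 1 codewords.
  weight 3: 1 codewords.
  weight 4: 1 codewords.
Minimum distance d = smallest w > 0 with A_w > 0 = 1.
Sanity: Σ A_w = 4 = 2^2 = 4 ✓.


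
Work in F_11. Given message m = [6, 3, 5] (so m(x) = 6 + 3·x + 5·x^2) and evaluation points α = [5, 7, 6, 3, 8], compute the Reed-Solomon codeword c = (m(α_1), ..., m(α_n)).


c = [3, 8, 6, 5, 9]

Message polynomial: m(x) = 6 + 3·x + 5·x^2 (mod 11).
For each evaluation point α_i, compute m(α_i) mod 11:
  α_1 = 5: Horner steps 5 → 6 → 3, so m(5) = 3.
  α_2 = 7: Horner steps 5 → 5 → 8, so m(7) = 8.
  α_3 = 6: Horner steps 5 → 0 → 6, so m(6) = 6.
  α_4 = 3: Horner steps 5 → 7 → 5, so m(3) = 5.
  α_5 = 8: Horner steps 5 → 10 → 9, so m(8) = 9.
Codeword c = [3, 8, 6, 5, 9] ∈ F_11^5.


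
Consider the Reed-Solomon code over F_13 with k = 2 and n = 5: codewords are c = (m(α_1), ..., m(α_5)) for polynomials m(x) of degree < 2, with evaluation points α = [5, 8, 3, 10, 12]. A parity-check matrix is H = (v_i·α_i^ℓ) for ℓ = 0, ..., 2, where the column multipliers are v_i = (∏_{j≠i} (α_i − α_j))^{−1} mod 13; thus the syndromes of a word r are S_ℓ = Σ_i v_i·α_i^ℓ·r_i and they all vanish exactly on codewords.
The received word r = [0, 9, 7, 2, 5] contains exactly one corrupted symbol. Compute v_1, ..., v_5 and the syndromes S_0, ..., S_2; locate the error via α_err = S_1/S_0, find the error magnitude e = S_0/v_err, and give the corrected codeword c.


S = (1, 12, 1), error at position 5, error magnitude e = 10, c = [0, 9, 7, 2, 8].

Step 1: column multipliers v_i = (∏_{j≠i}(α_i − α_j))^{−1} mod 13.
  i = 1 (α = 5): (5−8)(5−3)(5−10)(5−12) = (−3)·2·(−5)·(−7) = −210 ≡ 11, so v_1 = 11^{−1} = 6 (mod 13).
  i = 2 (α = 8): (8−5)(8−3)(8−10)(8−12) = 3·5·(−2)·(−4) = 120 ≡ 3, so v_2 = 3^{−1} = 9 (mod 13).
  i = 3 (α = 3): (3−5)(3−8)(3−10)(3−12) = (−2)·(−5)·(−7)·(−9) = 630 ≡ 6, so v_3 = 6^{−1} = 11 (mod 13).
  i = 4 (α = 10): (10−5)(10−8)(10−3)(10−12) = 5·2·7·(−2) = −140 ≡ 3, so v_4 = 3^{−1} = 9 (mod 13).
  i = 5 (α = 12): (12−5)(12−8)(12−3)(12−10) = 7·4·9·2 = 504 ≡ 10, so v_5 = 10^{−1} = 4 (mod 13).
  v = [6, 9, 11, 9, 4].
Step 2: syndromes of r = [0, 9, 7, 2, 5] (all sums mod 13).
  S_0 = Σ v_i r_i = 6·0 + 9·9 + 11·7 + 9·2 + 4·5 = 196 ≡ 1.
  S_1 = Σ v_i α_i r_i = 6·5·0 + 9·8·9 + 11·3·7 + 9·10·2 + 4·12·5 = 1299 ≡ 12.
  α_i^2 mod 13 = [12, 12, 9, 9, 1].
  S_2 = Σ v_i α_i^2 r_i = 6·12·0 + 9·12·9 + 11·9·7 + 9·9·2 + 4·1·5 = 1847 ≡ 1.
  S = (1, 12, 1) ≠ 0, so r is not a codeword (an error is present).
Step 3: locate the error. For a single error e at position i, S_ℓ = v_i·e·α_i^ℓ, so α_err = S_1/S_0.
  S_0^{−1} = 1^{−1} = 1 (mod 13), so α_err = 12·1 = 12 ≡ 12 = α_5. Error position i = 5.
  Consistency check: S_2/S_1 = 1·12 = 12 ≡ 12 = α_err ✓ (single-error assumption holds).
Step 4: error magnitude e = S_0/v_5 = S_0·∏_{j≠5}(α_5 − α_j) = 1·10 = 10 ≡ 10 (mod 13).
Step 5: correct position 5: c_5 = r_5 − e = 5 − 10 ≡ 8 (mod 13). Hence c = [0, 9, 7, 2, 8].
  Check: interpolating c through the α_i gives m(x) = 11 + 3·x (degree < 2) with m(α_i) = c_i for every i, so c is indeed a codeword.


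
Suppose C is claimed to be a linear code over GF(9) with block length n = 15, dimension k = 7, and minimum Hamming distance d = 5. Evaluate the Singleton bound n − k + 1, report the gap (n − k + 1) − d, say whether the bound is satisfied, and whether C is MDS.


Singleton RHS = n − k + 1 = 9, slack = 4, bound satisfied, not MDS.

Singleton bound: d ≤ n − k + 1.
Here n = 15, k = 7, so n − k + 1 = 9.
Given d = 5, check d ≤ 9: YES.
Slack = (n − k + 1) − d = 4.
The code is NOT MDS (slack = 4 > 0).
Description: the claimed parameters are [15, 7, 5]_9; such a code would be non-MDS.


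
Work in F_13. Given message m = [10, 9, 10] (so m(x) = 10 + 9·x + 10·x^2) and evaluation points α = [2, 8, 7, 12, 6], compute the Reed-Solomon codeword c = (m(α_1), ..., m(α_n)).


c = [3, 7, 4, 11, 8]

Message polynomial: m(x) = 10 + 9·x + 10·x^2 (mod 13).
For each evaluation point α_i, compute m(α_i) mod 13:
  α_1 = 2: Horner steps 10 → 3 → 3, so m(2) = 3.
  α_2 = 8: Horner steps 10 → 11 → 7, so m(8) = 7.
  α_3 = 7: Horner steps 10 → 1 → 4, so m(7) = 4.
  α_4 = 12: Horner steps 10 → 12 → 11, so m(12) = 11.
  α_5 = 6: Horner steps 10 → 4 → 8, so m(6) = 8.
Codeword c = [3, 7, 4, 11, 8] ∈ F_13^5.


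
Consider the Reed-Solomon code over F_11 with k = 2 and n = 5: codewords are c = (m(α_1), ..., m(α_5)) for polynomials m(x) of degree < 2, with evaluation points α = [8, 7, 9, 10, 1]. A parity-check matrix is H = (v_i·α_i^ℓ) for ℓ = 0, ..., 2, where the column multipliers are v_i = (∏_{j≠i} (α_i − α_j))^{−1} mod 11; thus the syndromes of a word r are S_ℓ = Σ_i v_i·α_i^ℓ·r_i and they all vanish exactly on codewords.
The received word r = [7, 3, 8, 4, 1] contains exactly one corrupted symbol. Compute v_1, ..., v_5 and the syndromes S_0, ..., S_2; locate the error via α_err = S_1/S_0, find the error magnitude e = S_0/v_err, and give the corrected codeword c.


S = (5, 1, 9), error at position 3, error magnitude e = 8, c = [7, 3, 0, 4, 1].

Step 1: column multipliers v_i = (∏_{j≠i}(α_i − α_j))^{−1} mod 11.
  i = 1 (α = 8): (8−7)(8−9)(8−10)(8−1) = 1·(−1)·(−2)·7 = 14 ≡ 3, so v_1 = 3^{−1} = 4 (mod 11).
  i = 2 (α = 7): (7−8)(7−9)(7−10)(7−1) = (−1)·(−2)·(−3)·6 = −36 ≡ 8, so v_2 = 8^{−1} = 7 (mod 11).
  i = 3 (α = 9): (9−8)(9−7)(9−10)(9−1) = 1·2·(−1)·8 = −16 ≡ 6, so v_3 = 6^{−1} = 2 (mod 11).
  i = 4 (α = 10): (10−8)(10−7)(10−9)(10−1) = 2·3·1·9 = 54 ≡ 10, so v_4 = 10^{−1} = 10 (mod 11).
  i = 5 (α = 1): (1−8)(1−7)(1−9)(1−10) = (−7)·(−6)·(−8)·(−9) = 3024 ≡ 10, so v_5 = 10^{−1} = 10 (mod 11).
  v = [4, 7, 2, 10, 10].
Step 2: syndromes of r = [7, 3, 8, 4, 1] (all sums mod 11).
  S_0 = Σ v_i r_i = 4·7 + 7·3 + 2·8 + 10·4 + 10·1 = 115 ≡ 5.
  S_1 = Σ v_i α_i r_i = 4·8·7 + 7·7·3 + 2·9·8 + 10·10·4 + 10·1·1 = 925 ≡ 1.
  α_i^2 mod 11 = [9, 5, 4, 1, 1].
  S_2 = Σ v_i α_i^2 r_i = 4·9·7 + 7·5·3 + 2·4·8 + 10·1·4 + 10·1·1 = 471 ≡ 9.
  S = (5, 1, 9) ≠ 0, so r is not a codeword (an error is present).
Step 3: locate the error. For a single error e at position i, S_ℓ = v_i·e·α_i^ℓ, so α_err = S_1/S_0.
  S_0^{−1} = 5^{−1} = 9 (mod 11), so α_err = 1·9 = 9 ≡ 9 = α_3. Error position i = 3.
  Consistency check: S_2/S_1 = 9·1 = 9 ≡ 9 = α_err ✓ (single-error assumption holds).
Step 4: error magnitude e = S_0/v_3 = S_0·∏_{j≠3}(α_3 − α_j) = 5·6 = 30 ≡ 8 (mod 11).
Step 5: correct position 3: c_3 = r_3 − e = 8 − 8 ≡ 0 (mod 11). Hence c = [7, 3, 0, 4, 1].
  Check: interpolating c through the α_i gives m(x) = 8 + 4·x (degree < 2) with m(α_i) = c_i for every i, so c is indeed a codeword.


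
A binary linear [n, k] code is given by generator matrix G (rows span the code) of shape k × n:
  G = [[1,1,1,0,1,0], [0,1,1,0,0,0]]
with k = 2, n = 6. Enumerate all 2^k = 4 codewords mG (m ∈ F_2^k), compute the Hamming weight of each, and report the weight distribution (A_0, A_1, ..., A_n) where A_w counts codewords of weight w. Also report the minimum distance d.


Weight distribution: A_0 = 1, A_2 = 2, A_4 = 1. Minimum distance d = 2.

Enumerate all 2^2 = 4 messages m ∈ F_2^2.
For each, compute codeword c = mG in F_2^6, then tally its weight.
  m = 00 → c = 000000, weight = 0.
  m = 10 → c = 111010, weight = 4.
  m = 01 → c = 011000, weight = 2.
  m = 11 → c = 100010, weight = 2.
Tally weights:
  weight 0: 1 codewords.
  weight 2: 2 codewords.
  weight 4: 1 codewords.
Minimum distance d = smallest w > 0 with A_w > 0 = 2.
Sanity: Σ A_w = 4 = 2^2 = 4 ✓.


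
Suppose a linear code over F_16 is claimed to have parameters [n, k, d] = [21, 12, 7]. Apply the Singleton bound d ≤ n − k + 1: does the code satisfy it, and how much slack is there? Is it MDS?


Singleton RHS = n − k + 1 = 10, slack = 3, bound satisfied, not MDS.

Singleton bound: d ≤ n − k + 1.
Here n = 21, k = 12, so n − k + 1 = 10.
Given d = 7, check d ≤ 10: YES.
Slack = (n − k + 1) − d = 3.
The code is NOT MDS (slack = 3 > 0).
Description: the claimed parameters are [21, 12, 7]_16; such a code would be non-MDS.


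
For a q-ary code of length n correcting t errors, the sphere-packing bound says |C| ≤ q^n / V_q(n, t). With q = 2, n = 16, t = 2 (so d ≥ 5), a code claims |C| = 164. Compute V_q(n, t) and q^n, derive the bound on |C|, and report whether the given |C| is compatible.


V_q(n, t) = 137, q^n = 65536, Hamming bound = 478, |C| = 164 ≤ bound (satisfied).

Step 1: Compute V_q(n, t) = Σ_{j=0}^2 C(n, j) (q−1)^j.
  j = 0: C(16,0)·(1)^0 = 1·1 = 1.
  j = 1: C(16,1)·(1)^1 = 16·1 = 16.
  j = 2: C(16,2)·(1)^2 = 120·1 = 120.
  V_q(n, t) = 1 + 16 + 120 = 137.
Step 2: q^n = 2^16 = 65536.
Step 3: Hamming bound ⌊q^n / V_q(n,t)⌋ = ⌊65536/137⌋ = 478.
Step 4: Compare |C| = 164 to 478: satisfied.
The claimed |C| lies below the Hamming bound.


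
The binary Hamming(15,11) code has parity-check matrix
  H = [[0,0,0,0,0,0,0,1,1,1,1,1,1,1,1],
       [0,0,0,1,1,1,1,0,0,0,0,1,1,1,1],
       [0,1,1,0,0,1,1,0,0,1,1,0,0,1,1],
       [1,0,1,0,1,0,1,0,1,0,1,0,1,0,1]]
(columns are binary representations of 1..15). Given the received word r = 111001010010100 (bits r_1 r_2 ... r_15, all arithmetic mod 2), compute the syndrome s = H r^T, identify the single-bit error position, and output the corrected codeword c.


s = (1, 0, 0, 0)^T, error position = 8, corrected codeword c = 111001000010100

Compute s = H r^T mod 2 one row at a time:
  s_1 = 1 + 0 + 0 + 1 + 0 + 1 + 0 + 0 = 3 ≡ 1 (mod 2).
  s_2 = 0 + 0 + 1 + 0 + 0 + 1 + 0 + 0 = 2 ≡ 0 (mod 2).
  s_3 = 1 + 1 + 1 + 0 + 0 + 1 + 0 + 0 = 4 ≡ 0 (mod 2).
  s_4 = 1 + 1 + 0 + 0 + 0 + 1 + 1 + 0 = 4 ≡ 0 (mod 2).
s = (1, 0, 0, 0)^T — this equals column 8 of H (binary 1000), so error is at position 8.
Correct: flip bit 8 of r = 111001010010100 to get c = 111001000010100.


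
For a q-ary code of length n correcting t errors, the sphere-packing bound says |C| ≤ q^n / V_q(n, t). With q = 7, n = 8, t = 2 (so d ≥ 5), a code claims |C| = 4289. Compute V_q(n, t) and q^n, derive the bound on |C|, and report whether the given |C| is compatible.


V_q(n, t) = 1057, q^n = 5764801, Hamming bound = 5453, |C| = 4289 ≤ bound (satisfied).

Step 1: Compute V_q(n, t) = Σ_{j=0}^2 C(n, j) (q−1)^j.
  j = 0: C(8,0)·(6)^0 = 1·1 = 1.
  j = 1: C(8,1)·(6)^1 = 8·6 = 48.
  j = 2: C(8,2)·(6)^2 = 28·36 = 1008.
  V_q(n, t) = 1 + 48 + 1008 = 1057.
Step 2: q^n = 7^8 = 5764801.
Step 3: Hamming bound ⌊q^n / V_q(n,t)⌋ = ⌊5764801/1057⌋ = 5453.
Step 4: Compare |C| = 4289 to 5453: satisfied.
The claimed |C| lies below the Hamming bound.


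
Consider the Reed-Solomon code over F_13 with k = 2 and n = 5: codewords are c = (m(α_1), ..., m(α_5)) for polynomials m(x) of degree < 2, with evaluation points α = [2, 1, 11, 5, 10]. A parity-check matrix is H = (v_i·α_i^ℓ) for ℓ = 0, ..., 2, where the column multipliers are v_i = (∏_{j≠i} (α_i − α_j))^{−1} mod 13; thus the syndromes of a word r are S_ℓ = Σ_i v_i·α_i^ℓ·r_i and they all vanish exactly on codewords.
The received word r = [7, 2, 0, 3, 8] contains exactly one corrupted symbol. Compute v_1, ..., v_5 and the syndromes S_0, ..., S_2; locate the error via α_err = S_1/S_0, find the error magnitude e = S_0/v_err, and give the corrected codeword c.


S = (8, 1, 5), error at position 4, error magnitude e = 7, c = [7, 2, 0, 9, 8].

Step 1: column multipliers v_i = (∏_{j≠i}(α_i − α_j))^{−1} mod 13.
  i = 1 (α = 2): (2−1)(2−11)(2−5)(2−10) = 1·(−9)·(−3)·(−8) = −216 ≡ 5, so v_1 = 5^{−1} = 8 (mod 13).
  i = 2 (α = 1): (1−2)(1−11)(1−5)(1−10) = (−1)·(−10)·(−4)·(−9) = 360 ≡ 9, so v_2 = 9^{−1} = 3 (mod 13).
  i = 3 (α = 11): (11−2)(11−1)(11−5)(11−10) = 9·10·6·1 = 540 ≡ 7, so v_3 = 7^{−1} = 2 (mod 13).
  i = 4 (α = 5): (5−2)(5−1)(5−11)(5−10) = 3·4·(−6)·(−5) = 360 ≡ 9, so v_4 = 9^{−1} = 3 (mod 13).
  i = 5 (α = 10): (10−2)(10−1)(10−11)(10−5) = 8·9·(−1)·5 = −360 ≡ 4, so v_5 = 4^{−1} = 10 (mod 13).
  v = [8, 3, 2, 3, 10].
Step 2: syndromes of r = [7, 2, 0, 3, 8] (all sums mod 13).
  S_0 = Σ v_i r_i = 8·7 + 3·2 + 2·0 + 3·3 + 10·8 = 151 ≡ 8.
  S_1 = Σ v_i α_i r_i = 8·2·7 + 3·1·2 + 2·11·0 + 3·5·3 + 10·10·8 = 963 ≡ 1.
  α_i^2 mod 13 = [4, 1, 4, 12, 9].
  S_2 = Σ v_i α_i^2 r_i = 8·4·7 + 3·1·2 + 2·4·0 + 3·12·3 + 10·9·8 = 1058 ≡ 5.
  S = (8, 1, 5) ≠ 0, so r is not a codeword (an error is present).
Step 3: locate the error. For a single error e at position i, S_ℓ = v_i·e·α_i^ℓ, so α_err = S_1/S_0.
  S_0^{−1} = 8^{−1} = 5 (mod 13), so α_err = 1·5 = 5 ≡ 5 = α_4. Error position i = 4.
  Consistency check: S_2/S_1 = 5·1 = 5 ≡ 5 = α_err ✓ (single-error assumption holds).
Step 4: error magnitude e = S_0/v_4 = S_0·∏_{j≠4}(α_4 − α_j) = 8·9 = 72 ≡ 7 (mod 13).
Step 5: correct position 4: c_4 = r_4 − e = 3 − 7 ≡ 9 (mod 13). Hence c = [7, 2, 0, 9, 8].
  Check: interpolating c through the α_i gives m(x) = 10 + 5·x (degree < 2) with m(α_i) = c_i for every i, so c is indeed a codeword.


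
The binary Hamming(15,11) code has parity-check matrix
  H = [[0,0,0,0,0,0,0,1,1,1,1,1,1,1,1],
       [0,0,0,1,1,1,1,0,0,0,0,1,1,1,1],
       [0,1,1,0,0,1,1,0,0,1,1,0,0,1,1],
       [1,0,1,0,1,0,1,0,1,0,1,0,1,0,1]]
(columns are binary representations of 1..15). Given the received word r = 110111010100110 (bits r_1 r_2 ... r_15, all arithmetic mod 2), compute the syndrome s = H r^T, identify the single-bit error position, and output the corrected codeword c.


s = (0, 1, 0, 1)^T, error position = 5, corrected codeword c = 110101010100110

Compute s = H r^T mod 2 one row at a time:
  s_1 = 1 + 0 + 1 + 0 + 0 + 1 + 1 + 0 = 4 ≡ 0 (mod 2).
  s_2 = 1 + 1 + 1 + 0 + 0 + 1 + 1 + 0 = 5 ≡ 1 (mod 2).
  s_3 = 1 + 0 + 1 + 0 + 1 + 0 + 1 + 0 = 4 ≡ 0 (mod 2).
  s_4 = 1 + 0 + 1 + 0 + 0 + 0 + 1 + 0 = 3 ≡ 1 (mod 2).
s = (0, 1, 0, 1)^T — this equals column 5 of H (binary 0101), so error is at position 5.
Correct: flip bit 5 of r = 110111010100110 to get c = 110101010100110.


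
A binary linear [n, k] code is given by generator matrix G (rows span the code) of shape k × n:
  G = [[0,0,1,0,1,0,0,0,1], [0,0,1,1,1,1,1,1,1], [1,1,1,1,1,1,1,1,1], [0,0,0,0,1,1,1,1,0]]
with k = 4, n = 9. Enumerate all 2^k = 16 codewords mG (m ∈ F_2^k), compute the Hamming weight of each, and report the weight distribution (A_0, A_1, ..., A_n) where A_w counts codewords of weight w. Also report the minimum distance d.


Weight distribution: A_0 = 1, A_2 = 2, A_3 = 2, A_4 = 3, A_5 = 3, A_6 = 2, A_7 = 2, A_9 = 1. Minimum distance d = 2.

Enumerate all 2^4 = 16 messages m ∈ F_2^4.
For each, compute codeword c = mG in F_2^9, then tally its weight.
  m = 0000 → c = 000000000, weight = 0.
  m = 1000 → c = 001010001, weight = 3.
  m = 0100 → c = 001111111, weight = 7.
  m = 1100 → c = 000101110, weight = 4.
  m = 0010 → c = 111111111, weight = 9.
  m = 1010 → c = 110101110, weight = 6.
  m = 0110 → c = 110000000, weight = 2.
  m = 1110 → c = 111010001, weight = 5.
  m = 0001 → c = 000011110, weight = 4.
  m = 1001 → c = 001001111, weight = 5.
  m = 0101 → c = 001100001, weight = 3.
  m = 1101 → c = 000110000, weight = 2.
  m = 0011 → c = 111100001, weight = 5.
  m = 1011 → c = 110110000, weight = 4.
  m = 0111 → c = 110011110, weight = 6.
  m = 1111 → c = 111001111, weight = 7.
Tally weights:
  weight 0: 1 codewords.
  weight 2: 2 codewords.
  weight 3: 2 codewords.
  weight 4: 3 codewords.
  weight 5: 3 codewords.
  weight 6: 2 codewords.
  weight 7: 2 codewords.
  weight 9: 1 codewords.
Minimum distance d = smallest w > 0 with A_w > 0 = 2.
Sanity: Σ A_w = 16 = 2^4 = 16 ✓.


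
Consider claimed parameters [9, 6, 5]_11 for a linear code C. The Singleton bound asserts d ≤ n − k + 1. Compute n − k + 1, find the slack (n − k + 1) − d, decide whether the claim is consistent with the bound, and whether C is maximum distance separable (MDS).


Singleton RHS = n − k + 1 = 4, slack = -1, bound violated (no such code; not MDS).

Singleton bound: d ≤ n − k + 1.
Here n = 9, k = 6, so n − k + 1 = 4.
Given d = 5, check d ≤ 4: NO.
Slack = (n − k + 1) − d = -1.
The slack is negative: d = 5 exceeds n − k + 1 = 4 by 1, so the Singleton bound is violated and no linear [9, 6, 5]_11 code can exist. In particular it is not MDS (MDS requires d = n − k + 1 exactly).
Description: the claimed parameters are [9, 6, 5]_11; such a code would be impossible (violates the Singleton bound).


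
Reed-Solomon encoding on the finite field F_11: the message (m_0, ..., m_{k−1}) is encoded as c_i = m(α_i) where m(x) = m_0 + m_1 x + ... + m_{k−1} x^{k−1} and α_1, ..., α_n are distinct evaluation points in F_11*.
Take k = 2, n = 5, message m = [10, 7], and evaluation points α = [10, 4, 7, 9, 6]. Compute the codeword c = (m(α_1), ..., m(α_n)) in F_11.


c = [3, 5, 4, 7, 8]

Message polynomial: m(x) = 10 + 7·x (mod 11).
For each evaluation point α_i, compute m(α_i) mod 11:
  α_1 = 10: Horner steps 7 → 3, so m(10) = 3.
  α_2 = 4: Horner steps 7 → 5, so m(4) = 5.
  α_3 = 7: Horner steps 7 → 4, so m(7) = 4.
  α_4 = 9: Horner steps 7 → 7, so m(9) = 7.
  α_5 = 6: Horner steps 7 → 8, so m(6) = 8.
Codeword c = [3, 5, 4, 7, 8] ∈ F_11^5.


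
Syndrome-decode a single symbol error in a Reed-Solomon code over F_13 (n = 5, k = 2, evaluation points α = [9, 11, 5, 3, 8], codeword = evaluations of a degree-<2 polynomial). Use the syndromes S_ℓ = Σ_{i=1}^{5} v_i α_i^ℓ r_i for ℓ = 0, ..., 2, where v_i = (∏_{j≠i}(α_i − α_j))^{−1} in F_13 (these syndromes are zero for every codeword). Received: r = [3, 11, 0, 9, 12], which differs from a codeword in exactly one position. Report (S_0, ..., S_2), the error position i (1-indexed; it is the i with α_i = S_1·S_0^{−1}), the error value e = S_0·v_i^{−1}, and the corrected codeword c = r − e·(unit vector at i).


S = (9, 1, 3), error at position 4, error magnitude e = 4, c = [3, 11, 0, 5, 12].

Step 1: column multipliers v_i = (∏_{j≠i}(α_i − α_j))^{−1} mod 13.
  i = 1 (α = 9): (9−11)(9−5)(9−3)(9−8) = (−2)·4·6·1 = −48 ≡ 4, so v_1 = 4^{−1} = 10 (mod 13).
  i = 2 (α = 11): (11−9)(11−5)(11−3)(11−8) = 2·6·8·3 = 288 ≡ 2, so v_2 = 2^{−1} = 7 (mod 13).
  i = 3 (α = 5): (5−9)(5−11)(5−3)(5−8) = (−4)·(−6)·2·(−3) = −144 ≡ 12, so v_3 = 12^{−1} = 12 (mod 13).
  i = 4 (α = 3): (3−9)(3−11)(3−5)(3−8) = (−6)·(−8)·(−2)·(−5) = 480 ≡ 12, so v_4 = 12^{−1} = 12 (mod 13).
  i = 5 (α = 8): (8−9)(8−11)(8−5)(8−3) = (−1)·(−3)·3·5 = 45 ≡ 6, so v_5 = 6^{−1} = 11 (mod 13).
  v = [10, 7, 12, 12, 11].
Step 2: syndromes of r = [3, 11, 0, 9, 12] (all sums mod 13).
  S_0 = Σ v_i r_i = 10·3 + 7·11 + 12·0 + 12·9 + 11·12 = 347 ≡ 9.
  S_1 = Σ v_i α_i r_i = 10·9·3 + 7·11·11 + 12·5·0 + 12·3·9 + 11·8·12 = 2497 ≡ 1.
  α_i^2 mod 13 = [3, 4, 12, 9, 12].
  S_2 = Σ v_i α_i^2 r_i = 10·3·3 + 7·4·11 + 12·12·0 + 12·9·9 + 11·12·12 = 2954 ≡ 3.
  S = (9, 1, 3) ≠ 0, so r is not a codeword (an error is present).
Step 3: locate the error. For a single error e at position i, S_ℓ = v_i·e·α_i^ℓ, so α_err = S_1/S_0.
  S_0^{−1} = 9^{−1} = 3 (mod 13), so α_err = 1·3 = 3 ≡ 3 = α_4. Error position i = 4.
  Consistency check: S_2/S_1 = 3·1 = 3 ≡ 3 = α_err ✓ (single-error assumption holds).
Step 4: error magnitude e = S_0/v_4 = S_0·∏_{j≠4}(α_4 − α_j) = 9·12 = 108 ≡ 4 (mod 13).
Step 5: correct position 4: c_4 = r_4 − e = 9 − 4 ≡ 5 (mod 13). Hence c = [3, 11, 0, 5, 12].
  Check: interpolating c through the α_i gives m(x) = 6 + 4·x (degree < 2) with m(α_i) = c_i for every i, so c is indeed a codeword.


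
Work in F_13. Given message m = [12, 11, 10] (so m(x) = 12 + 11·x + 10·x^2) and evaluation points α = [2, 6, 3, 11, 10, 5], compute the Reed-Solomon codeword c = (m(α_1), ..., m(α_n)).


c = [9, 9, 5, 4, 4, 5]

Message polynomial: m(x) = 12 + 11·x + 10·x^2 (mod 13).
For each evaluation point α_i, compute m(α_i) mod 13:
  α_1 = 2: Horner steps 10 → 5 → 9, so m(2) = 9.
  α_2 = 6: Horner steps 10 → 6 → 9, so m(6) = 9.
  α_3 = 3: Horner steps 10 → 2 → 5, so m(3) = 5.
  α_4 = 11: Horner steps 10 → 4 → 4, so m(11) = 4.
  α_5 = 10: Horner steps 10 → 7 → 4, so m(10) = 4.
  α_6 = 5: Horner steps 10 → 9 → 5, so m(5) = 5.
Codeword c = [9, 9, 5, 4, 4, 5] ∈ F_13^6.


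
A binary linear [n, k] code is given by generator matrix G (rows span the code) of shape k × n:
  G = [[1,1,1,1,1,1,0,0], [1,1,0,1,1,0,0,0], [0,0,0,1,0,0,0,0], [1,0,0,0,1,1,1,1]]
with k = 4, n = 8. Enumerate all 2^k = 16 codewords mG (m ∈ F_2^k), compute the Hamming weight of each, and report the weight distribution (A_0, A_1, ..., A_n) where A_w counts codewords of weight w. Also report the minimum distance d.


Weight distribution: A_0 = 1, A_1 = 1, A_2 = 1, A_3 = 2, A_4 = 3, A_5 = 5, A_6 = 3. Minimum distance d = 1.

Enumerate all 2^4 = 16 messages m ∈ F_2^4.
For each, compute codeword c = mG in F_2^8, then tally its weight.
  m = 0000 → c = 00000000, weight = 0.
  m = 1000 → c = 11111100, weight = 6.
  m = 0100 → c = 11011000, weight = 4.
  m = 1100 → c = 00100100, weight = 2.
  m = 0010 → c = 00010000, weight = 1.
  m = 1010 → c = 11101100, weight = 5.
  m = 0110 → c = 11001000, weight = 3.
  m = 1110 → c = 00110100, weight = 3.
  m = 0001 → c = 10001111, weight = 5.
  m = 1001 → c = 01110011, weight = 5.
  m = 0101 → c = 01010111, weight = 5.
  m = 1101 → c = 10101011, weight = 5.
  m = 0011 → c = 10011111, weight = 6.
  m = 1011 → c = 01100011, weight = 4.
  m = 0111 → c = 01000111, weight = 4.
  m = 1111 → c = 10111011, weight = 6.
Tally weights:
  weight 0: 1 codewords.
  weight 1: 1 codewords.
  weight 2: 1 codewords.
  weight 3: 2 codewords.
  weight 4: 3 codewords.
  weight 5: 5 codewords.
  weight 6: 3 codewords.
Minimum distance d = smallest w > 0 with A_w > 0 = 1.
Sanity: Σ A_w = 16 = 2^4 = 16 ✓.


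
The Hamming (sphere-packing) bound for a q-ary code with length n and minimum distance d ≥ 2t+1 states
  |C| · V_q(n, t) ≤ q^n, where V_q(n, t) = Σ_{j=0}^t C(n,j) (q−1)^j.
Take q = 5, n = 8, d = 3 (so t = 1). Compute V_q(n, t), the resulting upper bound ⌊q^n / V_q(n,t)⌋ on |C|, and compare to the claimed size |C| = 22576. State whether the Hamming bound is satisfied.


V_q(n, t) = 33, q^n = 390625, Hamming bound = 11837, |C| = 22576 > bound (violated).

Step 1: Compute V_q(n, t) = Σ_{j=0}^1 C(n, j) (q−1)^j.
  j = 0: C(8,0)·(4)^0 = 1·1 = 1.
  j = 1: C(8,1)·(4)^1 = 8·4 = 32.
  V_q(n, t) = 1 + 32 = 33.
Step 2: q^n = 5^8 = 390625.
Step 3: Hamming bound ⌊q^n / V_q(n,t)⌋ = ⌊390625/33⌋ = 11837.
Step 4: Compare |C| = 22576 to 11837: violated.
The claimed |C| lies above the Hamming bound, so no 5-ary code of length 8 with d ≥ 3 can have 22576 codewords.


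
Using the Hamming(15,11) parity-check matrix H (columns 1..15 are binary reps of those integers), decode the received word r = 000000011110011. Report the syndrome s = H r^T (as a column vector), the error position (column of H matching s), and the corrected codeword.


s = (0, 0, 0, 1)^T, error position = 1, corrected codeword c = 100000011110011

Compute s = H r^T mod 2 one row at a time:
  s_1 = 1 + 1 + 1 + 1 + 0 + 0 + 1 + 1 = 6 ≡ 0 (mod 2).
  s_2 = 0 + 0 + 0 + 0 + 0 + 0 + 1 + 1 = 2 ≡ 0 (mod 2).
  s_3 = 0 + 0 + 0 + 0 + 1 + 1 + 1 + 1 = 4 ≡ 0 (mod 2).
  s_4 = 0 + 0 + 0 + 0 + 1 + 1 + 0 + 1 = 3 ≡ 1 (mod 2).
s = (0, 0, 0, 1)^T — this equals column 1 of H (binary 0001), so error is at position 1.
Correct: flip bit 1 of r = 000000011110011 to get c = 100000011110011.


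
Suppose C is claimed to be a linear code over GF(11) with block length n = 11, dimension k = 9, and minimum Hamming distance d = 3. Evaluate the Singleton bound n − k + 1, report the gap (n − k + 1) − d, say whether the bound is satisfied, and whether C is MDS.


Singleton RHS = n − k + 1 = 3, slack = 0, bound satisfied, MDS.

Singleton bound: d ≤ n − k + 1.
Here n = 11, k = 9, so n − k + 1 = 3.
Given d = 3, check d ≤ 3: YES.
Slack = (n − k + 1) − d = 0.
The code is MDS (slack = 0).
Description: the claimed parameters are [11, 9, 3]_11; such a code would be MDS (meets Singleton bound).


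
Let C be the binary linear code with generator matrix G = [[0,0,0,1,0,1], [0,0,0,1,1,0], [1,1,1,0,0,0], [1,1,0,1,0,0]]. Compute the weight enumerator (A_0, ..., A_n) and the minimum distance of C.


Weight distribution: A_0 = 1, A_2 = 6, A_3 = 4, A_4 = 1, A_5 = 4. Minimum distance d = 2.

Enumerate all 2^4 = 16 messages m ∈ F_2^4.
For each, compute codeword c = mG in F_2^6, then tally its weight.
  m = 0000 → c = 000000, weight = 0.
  m = 1000 → c = 000101, weight = 2.
  m = 0100 → c = 000110, weight = 2.
  m = 1100 → c = 000011, weight = 2.
  m = 0010 → c = 111000, weight = 3.
  m = 1010 → c = 111101, weight = 5.
  m = 0110 → c = 111110, weight = 5.
  m = 1110 → c = 111011, weight = 5.
  m = 0001 → c = 110100, weight = 3.
  m = 1001 → c = 110001, weight = 3.
  m = 0101 → c = 110010, weight = 3.
  m = 1101 → c = 110111, weight = 5.
  m = 0011 → c = 001100, weight = 2.
  m = 1011 → c = 001001, weight = 2.
  m = 0111 → c = 001010, weight = 2.
  m = 1111 → c = 001111, weight = 4.
Tally weights:
  weight 0: 1 codewords.
  weight 2: 6 codewords.
  weight 3: 4 codewords.
  weight 4: 1 codewords.
  weight 5: 4 codewords.
Minimum distance d = smallest w > 0 with A_w > 0 = 2.
Sanity: Σ A_w = 16 = 2^4 = 16 ✓.


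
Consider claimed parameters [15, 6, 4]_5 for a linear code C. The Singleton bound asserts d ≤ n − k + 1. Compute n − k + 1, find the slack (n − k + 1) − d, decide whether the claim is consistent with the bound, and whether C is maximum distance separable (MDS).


Singleton RHS = n − k + 1 = 10, slack = 6, bound satisfied, not MDS.

Singleton bound: d ≤ n − k + 1.
Here n = 15, k = 6, so n − k + 1 = 10.
Given d = 4, check d ≤ 10: YES.
Slack = (n − k + 1) − d = 6.
The code is NOT MDS (slack = 6 > 0).
Description: the claimed parameters are [15, 6, 4]_5; such a code would be non-MDS.


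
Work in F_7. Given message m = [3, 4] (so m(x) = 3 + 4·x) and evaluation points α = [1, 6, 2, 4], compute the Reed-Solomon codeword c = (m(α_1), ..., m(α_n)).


c = [0, 6, 4, 5]

Message polynomial: m(x) = 3 + 4·x (mod 7).
For each evaluation point α_i, compute m(α_i) mod 7:
  α_1 = 1: Horner steps 4 → 0, so m(1) = 0.
  α_2 = 6: Horner steps 4 → 6, so m(6) = 6.
  α_3 = 2: Horner steps 4 → 4, so m(2) = 4.
  α_4 = 4: Horner steps 4 → 5, so m(4) = 5.
Codeword c = [0, 6, 4, 5] ∈ F_7^4.


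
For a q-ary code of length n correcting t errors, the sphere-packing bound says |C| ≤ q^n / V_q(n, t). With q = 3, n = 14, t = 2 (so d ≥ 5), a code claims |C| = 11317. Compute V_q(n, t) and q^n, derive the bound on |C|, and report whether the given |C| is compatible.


V_q(n, t) = 393, q^n = 4782969, Hamming bound = 12170, |C| = 11317 ≤ bound (satisfied).

Step 1: Compute V_q(n, t) = Σ_{j=0}^2 C(n, j) (q−1)^j.
  j = 0: C(14,0)·(2)^0 = 1·1 = 1.
  j = 1: C(14,1)·(2)^1 = 14·2 = 28.
  j = 2: C(14,2)·(2)^2 = 91·4 = 364.
  V_q(n, t) = 1 + 28 + 364 = 393.
Step 2: q^n = 3^14 = 4782969.
Step 3: Hamming bound ⌊q^n / V_q(n,t)⌋ = ⌊4782969/393⌋ = 12170.
Step 4: Compare |C| = 11317 to 12170: satisfied.
The claimed |C| lies below the Hamming bound.


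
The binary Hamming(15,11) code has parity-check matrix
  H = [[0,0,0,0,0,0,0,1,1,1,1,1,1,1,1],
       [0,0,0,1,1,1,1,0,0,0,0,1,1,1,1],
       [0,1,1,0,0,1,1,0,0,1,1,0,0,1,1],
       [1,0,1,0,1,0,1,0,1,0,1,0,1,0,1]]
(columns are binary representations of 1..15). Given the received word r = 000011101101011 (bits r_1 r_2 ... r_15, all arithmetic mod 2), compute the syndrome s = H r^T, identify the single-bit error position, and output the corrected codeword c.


s = (1, 0, 1, 0)^T, error position = 10, corrected codeword c = 000011101001011

Compute s = H r^T mod 2 one row at a time:
  s_1 = 0 + 1 + 1 + 0 + 1 + 0 + 1 + 1 = 5 ≡ 1 (mod 2).
  s_2 = 0 + 1 + 1 + 1 + 1 + 0 + 1 + 1 = 6 ≡ 0 (mod 2).
  s_3 = 0 + 0 + 1 + 1 + 1 + 0 + 1 + 1 = 5 ≡ 1 (mod 2).
  s_4 = 0 + 0 + 1 + 1 + 1 + 0 + 0 + 1 = 4 ≡ 0 (mod 2).
s = (1, 0, 1, 0)^T — this equals column 10 of H (binary 1010), so error is at position 10.
Correct: flip bit 10 of r = 000011101101011 to get c = 000011101001011.


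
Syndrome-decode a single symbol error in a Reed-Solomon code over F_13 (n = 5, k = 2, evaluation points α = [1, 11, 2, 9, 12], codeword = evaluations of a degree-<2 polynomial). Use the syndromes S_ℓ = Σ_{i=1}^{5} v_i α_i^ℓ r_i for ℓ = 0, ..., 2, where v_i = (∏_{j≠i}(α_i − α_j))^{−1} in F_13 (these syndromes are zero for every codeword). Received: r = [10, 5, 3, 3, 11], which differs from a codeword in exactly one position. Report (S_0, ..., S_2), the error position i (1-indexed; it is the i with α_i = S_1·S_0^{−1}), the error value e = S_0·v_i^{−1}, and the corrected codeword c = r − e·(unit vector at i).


S = (8, 7, 11), error at position 4, error magnitude e = 10, c = [10, 5, 3, 6, 11].

Step 1: column multipliers v_i = (∏_{j≠i}(α_i − α_j))^{−1} mod 13.
  i = 1 (α = 1): (1−11)(1−2)(1−9)(1−12) = (−10)·(−1)·(−8)·(−11) = 880 ≡ 9, so v_1 = 9^{−1} = 3 (mod 13).
  i = 2 (α = 11): (11−1)(11−2)(11−9)(11−12) = 10·9·2·(−1) = −180 ≡ 2, so v_2 = 2^{−1} = 7 (mod 13).
  i = 3 (α = 2): (2−1)(2−11)(2−9)(2−12) = 1·(−9)·(−7)·(−10) = −630 ≡ 7, so v_3 = 7^{−1} = 2 (mod 13).
  i = 4 (α = 9): (9−1)(9−11)(9−2)(9−12) = 8·(−2)·7·(−3) = 336 ≡ 11, so v_4 = 11^{−1} = 6 (mod 13).
  i = 5 (α = 12): (12−1)(12−11)(12−2)(12−9) = 11·1·10·3 = 330 ≡ 5, so v_5 = 5^{−1} = 8 (mod 13).
  v = [3, 7, 2, 6, 8].
Step 2: syndromes of r = [10, 5, 3, 3, 11] (all sums mod 13).
  S_0 = Σ v_i r_i = 3·10 + 7·5 + 2·3 + 6·3 + 8·11 = 177 ≡ 8.
  S_1 = Σ v_i α_i r_i = 3·1·10 + 7·11·5 + 2·2·3 + 6·9·3 + 8·12·11 = 1645 ≡ 7.
  α_i^2 mod 13 = [1, 4, 4, 3, 1].
  S_2 = Σ v_i α_i^2 r_i = 3·1·10 + 7·4·5 + 2·4·3 + 6·3·3 + 8·1·11 = 336 ≡ 11.
  S = (8, 7, 11) ≠ 0, so r is not a codeword (an error is present).
Step 3: locate the error. For a single error e at position i, S_ℓ = v_i·e·α_i^ℓ, so α_err = S_1/S_0.
  S_0^{−1} = 8^{−1} = 5 (mod 13), so α_err = 7·5 = 35 ≡ 9 = α_4. Error position i = 4.
  Consistency check: S_2/S_1 = 11·2 = 22 ≡ 9 = α_err ✓ (single-error assumption holds).
Step 4: error magnitude e = S_0/v_4 = S_0·∏_{j≠4}(α_4 − α_j) = 8·11 = 88 ≡ 10 (mod 13).
Step 5: correct position 4: c_4 = r_4 − e = 3 − 10 ≡ 6 (mod 13). Hence c = [10, 5, 3, 6, 11].
  Check: interpolating c through the α_i gives m(x) = 4 + 6·x (degree < 2) with m(α_i) = c_i for every i, so c is indeed a codeword.


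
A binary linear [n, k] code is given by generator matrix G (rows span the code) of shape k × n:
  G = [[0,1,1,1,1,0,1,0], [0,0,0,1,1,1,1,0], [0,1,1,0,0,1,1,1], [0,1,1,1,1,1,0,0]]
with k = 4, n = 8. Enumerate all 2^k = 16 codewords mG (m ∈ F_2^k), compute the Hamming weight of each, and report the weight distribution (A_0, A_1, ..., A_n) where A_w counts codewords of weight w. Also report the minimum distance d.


Weight distribution: A_0 = 1, A_2 = 4, A_3 = 3, A_4 = 3, A_5 = 4, A_7 = 1. Minimum distance d = 2.

Enumerate all 2^4 = 16 messages m ∈ F_2^4.
For each, compute codeword c = mG in F_2^8, then tally its weight.
  m = 0000 → c = 00000000, weight = 0.
  m = 1000 → c = 01111010, weight = 5.
  m = 0100 → c = 00011110, weight = 4.
  m = 1100 → c = 01100100, weight = 3.
  m = 0010 → c = 01100111, weight = 5.
  m = 1010 → c = 00011101, weight = 4.
  m = 0110 → c = 01111001, weight = 5.
  m = 1110 → c = 00000011, weight = 2.
  m = 0001 → c = 01111100, weight = 5.
  m = 1001 → c = 00000110, weight = 2.
  m = 0101 → c = 01100010, weight = 3.
  m = 1101 → c = 00011000, weight = 2.
  m = 0011 → c = 00011011, weight = 4.
  m = 1011 → c = 01100001, weight = 3.
  m = 0111 → c = 00000101, weight = 2.
  m = 1111 → c = 01111111, weight = 7.
Tally weights:
  weight 0: 1 codewords.
  weight 2: 4 codewords.
  weight 3: 3 codewords.
  weight 4: 3 codewords.
  weight 5: 4 codewords.
  weight 7: 1 codewords.
Minimum distance d = smallest w > 0 with A_w > 0 = 2.
Sanity: Σ A_w = 16 = 2^4 = 16 ✓.


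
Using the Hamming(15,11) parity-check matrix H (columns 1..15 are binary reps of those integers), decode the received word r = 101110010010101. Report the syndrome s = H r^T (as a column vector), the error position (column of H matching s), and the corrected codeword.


s = (0, 0, 1, 0)^T, error position = 2, corrected codeword c = 111110010010101

Compute s = H r^T mod 2 one row at a time:
  s_1 = 1 + 0 + 0 + 1 + 0 + 1 + 0 + 1 = 4 ≡ 0 (mod 2).
  s_2 = 1 + 1 + 0 + 0 + 0 + 1 + 0 + 1 = 4 ≡ 0 (mod 2).
  s_3 = 0 + 1 + 0 + 0 + 0 + 1 + 0 + 1 = 3 ≡ 1 (mod 2).
  s_4 = 1 + 1 + 1 + 0 + 0 + 1 + 1 + 1 = 6 ≡ 0 (mod 2).
s = (0, 0, 1, 0)^T — this equals column 2 of H (binary 0010), so error is at position 2.
Correct: flip bit 2 of r = 101110010010101 to get c = 111110010010101.


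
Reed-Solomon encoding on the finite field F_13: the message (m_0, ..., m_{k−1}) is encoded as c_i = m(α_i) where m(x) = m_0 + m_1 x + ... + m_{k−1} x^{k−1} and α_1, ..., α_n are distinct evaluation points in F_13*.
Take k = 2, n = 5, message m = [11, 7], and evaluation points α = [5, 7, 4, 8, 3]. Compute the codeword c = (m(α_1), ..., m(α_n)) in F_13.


c = [7, 8, 0, 2, 6]

Message polynomial: m(x) = 11 + 7·x (mod 13).
For each evaluation point α_i, compute m(α_i) mod 13:
  α_1 = 5: Horner steps 7 → 7, so m(5) = 7.
  α_2 = 7: Horner steps 7 → 8, so m(7) = 8.
  α_3 = 4: Horner steps 7 → 0, so m(4) = 0.
  α_4 = 8: Horner steps 7 → 2, so m(8) = 2.
  α_5 = 3: Horner steps 7 → 6, so m(3) = 6.
Codeword c = [7, 8, 0, 2, 6] ∈ F_13^5.


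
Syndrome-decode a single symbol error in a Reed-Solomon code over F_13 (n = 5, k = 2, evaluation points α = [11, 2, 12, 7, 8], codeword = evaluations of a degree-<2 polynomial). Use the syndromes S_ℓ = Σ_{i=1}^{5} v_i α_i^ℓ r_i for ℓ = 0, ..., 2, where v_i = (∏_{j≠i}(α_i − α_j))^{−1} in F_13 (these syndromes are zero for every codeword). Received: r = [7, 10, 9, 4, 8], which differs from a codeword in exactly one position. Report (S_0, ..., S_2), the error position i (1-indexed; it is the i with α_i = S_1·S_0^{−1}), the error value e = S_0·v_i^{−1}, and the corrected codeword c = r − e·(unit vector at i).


S = (10, 3, 10), error at position 3, error magnitude e = 11, c = [7, 10, 11, 4, 8].

Step 1: column multipliers v_i = (∏_{j≠i}(α_i − α_j))^{−1} mod 13.
  i = 1 (α = 11): (11−2)(11−12)(11−7)(11−8) = 9·(−1)·4·3 = −108 ≡ 9, so v_1 = 9^{−1} = 3 (mod 13).
  i = 2 (α = 2): (2−11)(2−12)(2−7)(2−8) = (−9)·(−10)·(−5)·(−6) = 2700 ≡ 9, so v_2 = 9^{−1} = 3 (mod 13).
  i = 3 (α = 12): (12−11)(12−2)(12−7)(12−8) = 1·10·5·4 = 200 ≡ 5, so v_3 = 5^{−1} = 8 (mod 13).
  i = 4 (α = 7): (7−11)(7−2)(7−12)(7−8) = (−4)·5·(−5)·(−1) = −100 ≡ 4, so v_4 = 4^{−1} = 10 (mod 13).
  i = 5 (α = 8): (8−11)(8−2)(8−12)(8−7) = (−3)·6·(−4)·1 = 72 ≡ 7, so v_5 = 7^{−1} = 2 (mod 13).
  v = [3, 3, 8, 10, 2].
Step 2: syndromes of r = [7, 10, 9, 4, 8] (all sums mod 13).
  S_0 = Σ v_i r_i = 3·7 + 3·10 + 8·9 + 10·4 + 2·8 = 179 ≡ 10.
  S_1 = Σ v_i α_i r_i = 3·11·7 + 3·2·10 + 8·12·9 + 10·7·4 + 2·8·8 = 1563 ≡ 3.
  α_i^2 mod 13 = [4, 4, 1, 10, 12].
  S_2 = Σ v_i α_i^2 r_i = 3·4·7 + 3·4·10 + 8·1·9 + 10·10·4 + 2·12·8 = 868 ≡ 10.
  S = (10, 3, 10) ≠ 0, so r is not a codeword (an error is present).
Step 3: locate the error. For a single error e at position i, S_ℓ = v_i·e·α_i^ℓ, so α_err = S_1/S_0.
  S_0^{−1} = 10^{−1} = 4 (mod 13), so α_err = 3·4 = 12 ≡ 12 = α_3. Error position i = 3.
  Consistency check: S_2/S_1 = 10·9 = 90 ≡ 12 = α_err ✓ (single-error assumption holds).
Step 4: error magnitude e = S_0/v_3 = S_0·∏_{j≠3}(α_3 − α_j) = 10·5 = 50 ≡ 11 (mod 13).
Step 5: correct position 3: c_3 = r_3 − e = 9 − 11 ≡ 11 (mod 13). Hence c = [7, 10, 11, 4, 8].
  Check: interpolating c through the α_i gives m(x) = 2 + 4·x (degree < 2) with m(α_i) = c_i for every i, so c is indeed a codeword.


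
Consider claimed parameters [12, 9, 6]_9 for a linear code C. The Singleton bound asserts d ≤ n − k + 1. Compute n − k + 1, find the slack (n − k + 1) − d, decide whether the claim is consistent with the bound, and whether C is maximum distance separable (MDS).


Singleton RHS = n − k + 1 = 4, slack = -2, bound violated (no such code; not MDS).

Singleton bound: d ≤ n − k + 1.
Here n = 12, k = 9, so n − k + 1 = 4.
Given d = 6, check d ≤ 4: NO.
Slack = (n − k + 1) − d = -2.
The slack is negative: d = 6 exceeds n − k + 1 = 4 by 2, so the Singleton bound is violated and no linear [12, 9, 6]_9 code can exist. In particular it is not MDS (MDS requires d = n − k + 1 exactly).
Description: the claimed parameters are [12, 9, 6]_9; such a code would be impossible (violates the Singleton bound).


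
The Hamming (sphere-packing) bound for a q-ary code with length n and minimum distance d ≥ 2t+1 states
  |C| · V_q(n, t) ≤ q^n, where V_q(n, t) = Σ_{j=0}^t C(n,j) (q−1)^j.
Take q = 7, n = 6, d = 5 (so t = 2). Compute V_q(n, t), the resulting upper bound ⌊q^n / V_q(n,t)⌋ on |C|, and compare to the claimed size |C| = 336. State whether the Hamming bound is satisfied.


V_q(n, t) = 577, q^n = 117649, Hamming bound = 203, |C| = 336 > bound (violated).

Step 1: Compute V_q(n, t) = Σ_{j=0}^2 C(n, j) (q−1)^j.
  j = 0: C(6,0)·(6)^0 = 1·1 = 1.
  j = 1: C(6,1)·(6)^1 = 6·6 = 36.
  j = 2: C(6,2)·(6)^2 = 15·36 = 540.
  V_q(n, t) = 1 + 36 + 540 = 577.
Step 2: q^n = 7^6 = 117649.
Step 3: Hamming bound ⌊q^n / V_q(n,t)⌋ = ⌊117649/577⌋ = 203.
Step 4: Compare |C| = 336 to 203: violated.
The claimed |C| lies above the Hamming bound, so no 7-ary code of length 6 with d ≥ 5 can have 336 codewords.


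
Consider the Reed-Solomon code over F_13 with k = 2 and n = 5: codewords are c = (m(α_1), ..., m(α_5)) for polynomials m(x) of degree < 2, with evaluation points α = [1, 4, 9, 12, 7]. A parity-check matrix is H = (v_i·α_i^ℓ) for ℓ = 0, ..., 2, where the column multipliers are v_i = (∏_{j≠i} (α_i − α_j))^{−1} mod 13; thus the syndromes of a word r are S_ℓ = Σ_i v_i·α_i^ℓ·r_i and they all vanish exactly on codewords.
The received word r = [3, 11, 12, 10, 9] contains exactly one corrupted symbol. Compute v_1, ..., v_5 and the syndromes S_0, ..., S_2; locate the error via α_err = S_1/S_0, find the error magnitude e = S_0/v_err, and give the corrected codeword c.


S = (5, 5, 5), error at position 1, error magnitude e = 3, c = [0, 11, 12, 10, 9].

Step 1: column multipliers v_i = (∏_{j≠i}(α_i − α_j))^{−1} mod 13.
  i = 1 (α = 1): (1−4)(1−9)(1−12)(1−7) = (−3)·(−8)·(−11)·(−6) = 1584 ≡ 11, so v_1 = 11^{−1} = 6 (mod 13).
  i = 2 (α = 4): (4−1)(4−9)(4−12)(4−7) = 3·(−5)·(−8)·(−3) = −360 ≡ 4, so v_2 = 4^{−1} = 10 (mod 13).
  i = 3 (α = 9): (9−1)(9−4)(9−12)(9−7) = 8·5·(−3)·2 = −240 ≡ 7, so v_3 = 7^{−1} = 2 (mod 13).
  i = 4 (α = 12): (12−1)(12−4)(12−9)(12−7) = 11·8·3·5 = 1320 ≡ 7, so v_4 = 7^{−1} = 2 (mod 13).
  i = 5 (α = 7): (7−1)(7−4)(7−9)(7−12) = 6·3·(−2)·(−5) = 180 ≡ 11, so v_5 = 11^{−1} = 6 (mod 13).
  v = [6, 10, 2, 2, 6].
Step 2: syndromes of r = [3, 11, 12, 10, 9] (all sums mod 13).
  S_0 = Σ v_i r_i = 6·3 + 10·11 + 2·12 + 2·10 + 6·9 = 226 ≡ 5.
  S_1 = Σ v_i α_i r_i = 6·1·3 + 10·4·11 + 2·9·12 + 2·12·10 + 6·7·9 = 1292 ≡ 5.
  α_i^2 mod 13 = [1, 3, 3, 1, 10].
  S_2 = Σ v_i α_i^2 r_i = 6·1·3 + 10·3·11 + 2·3·12 + 2·1·10 + 6·10·9 = 980 ≡ 5.
  S = (5, 5, 5) ≠ 0, so r is not a codeword (an error is present).
Step 3: locate the error. For a single error e at position i, S_ℓ = v_i·e·α_i^ℓ, so α_err = S_1/S_0.
  S_0^{−1} = 5^{−1} = 8 (mod 13), so α_err = 5·8 = 40 ≡ 1 = α_1. Error position i = 1.
  Consistency check: S_2/S_1 = 5·8 = 40 ≡ 1 = α_err ✓ (single-error assumption holds).
Step 4: error magnitude e = S_0/v_1 = S_0·∏_{j≠1}(α_1 − α_j) = 5·11 = 55 ≡ 3 (mod 13).
Step 5: correct position 1: c_1 = r_1 − e = 3 − 3 ≡ 0 (mod 13). Hence c = [0, 11, 12, 10, 9].
  Check: interpolating c through the α_i gives m(x) = 5 + 8·x (degree < 2) with m(α_i) = c_i for every i, so c is indeed a codeword.
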